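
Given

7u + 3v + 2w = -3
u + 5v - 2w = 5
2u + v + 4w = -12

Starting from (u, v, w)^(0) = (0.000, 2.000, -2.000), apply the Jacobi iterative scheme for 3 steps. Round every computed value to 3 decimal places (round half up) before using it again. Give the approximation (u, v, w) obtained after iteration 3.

Iteration 1:
  u = (-3 - (3)·2.000 - (2)·-2.000) / (7) = -0.714
  v = (5 - (1)·0.000 - (-2)·-2.000) / (5) = 0.200
  w = (-12 - (2)·0.000 - (1)·2.000) / (4) = -3.500
Iteration 2:
  u = (-3 - (3)·0.200 - (2)·-3.500) / (7) = 0.486
  v = (5 - (1)·-0.714 - (-2)·-3.500) / (5) = -0.257
  w = (-12 - (2)·-0.714 - (1)·0.200) / (4) = -2.693
Iteration 3:
  u = (-3 - (3)·-0.257 - (2)·-2.693) / (7) = 0.451
  v = (5 - (1)·0.486 - (-2)·-2.693) / (5) = -0.174
  w = (-12 - (2)·0.486 - (1)·-0.257) / (4) = -3.179

(0.451, -0.174, -3.179)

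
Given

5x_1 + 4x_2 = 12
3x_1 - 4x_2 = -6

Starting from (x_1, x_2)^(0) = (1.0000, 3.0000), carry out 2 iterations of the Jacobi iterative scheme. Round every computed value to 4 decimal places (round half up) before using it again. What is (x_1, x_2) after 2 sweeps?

Iteration 1:
  x_1 = (12 - (4)·3.0000) / (5) = 0.0000
  x_2 = (-6 - (3)·1.0000) / (-4) = 2.2500
Iteration 2:
  x_1 = (12 - (4)·2.2500) / (5) = 0.6000
  x_2 = (-6 - (3)·0.0000) / (-4) = 1.5000

(0.6000, 1.5000)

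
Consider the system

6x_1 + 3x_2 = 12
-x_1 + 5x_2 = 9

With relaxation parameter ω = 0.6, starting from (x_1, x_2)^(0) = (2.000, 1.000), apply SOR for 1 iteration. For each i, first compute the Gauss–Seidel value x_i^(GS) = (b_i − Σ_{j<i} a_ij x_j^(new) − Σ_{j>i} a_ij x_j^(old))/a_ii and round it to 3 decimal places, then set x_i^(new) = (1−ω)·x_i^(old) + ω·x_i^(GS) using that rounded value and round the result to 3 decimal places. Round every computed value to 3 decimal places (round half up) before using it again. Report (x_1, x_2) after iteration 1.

(1.700, 1.684)

Iteration 1:
  x_1: GS value = (12 - (3)·1.000) / (6) = 1.500;  x_1 ← (1−ω)·2.000 + ω·1.500 = 1.700
  x_2: GS value = (9 - (-1)·1.700) / (5) = 2.140;  x_2 ← (1−ω)·1.000 + ω·2.140 = 1.684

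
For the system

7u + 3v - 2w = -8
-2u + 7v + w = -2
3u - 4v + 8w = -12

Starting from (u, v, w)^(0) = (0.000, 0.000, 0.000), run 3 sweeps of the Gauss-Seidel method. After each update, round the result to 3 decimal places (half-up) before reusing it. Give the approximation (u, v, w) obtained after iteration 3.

Iteration 1:
  u = (-8 - (3)·0.000 - (-2)·0.000) / (7) = -1.143
  v = (-2 - (-2)·-1.143 - (1)·0.000) / (7) = -0.612
  w = (-12 - (3)·-1.143 - (-4)·-0.612) / (8) = -1.377
Iteration 2:
  u = (-8 - (3)·-0.612 - (-2)·-1.377) / (7) = -1.274
  v = (-2 - (-2)·-1.274 - (1)·-1.377) / (7) = -0.453
  w = (-12 - (3)·-1.274 - (-4)·-0.453) / (8) = -1.249
Iteration 3:
  u = (-8 - (3)·-0.453 - (-2)·-1.249) / (7) = -1.306
  v = (-2 - (-2)·-1.306 - (1)·-1.249) / (7) = -0.480
  w = (-12 - (3)·-1.306 - (-4)·-0.480) / (8) = -1.250

(-1.306, -0.480, -1.250)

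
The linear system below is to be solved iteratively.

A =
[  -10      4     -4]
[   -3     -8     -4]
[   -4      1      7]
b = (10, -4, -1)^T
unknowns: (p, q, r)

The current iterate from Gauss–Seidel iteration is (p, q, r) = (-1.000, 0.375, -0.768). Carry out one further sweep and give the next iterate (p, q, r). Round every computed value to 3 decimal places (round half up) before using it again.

One sweep:
  p = (10 - (4)·0.375 - (-4)·-0.768) / (-10) = -0.543
  q = (-4 - (-3)·-0.543 - (-4)·-0.768) / (-8) = 1.088
  r = (-1 - (-4)·-0.543 - (1)·1.088) / (7) = -0.609

(-0.543, 1.088, -0.609)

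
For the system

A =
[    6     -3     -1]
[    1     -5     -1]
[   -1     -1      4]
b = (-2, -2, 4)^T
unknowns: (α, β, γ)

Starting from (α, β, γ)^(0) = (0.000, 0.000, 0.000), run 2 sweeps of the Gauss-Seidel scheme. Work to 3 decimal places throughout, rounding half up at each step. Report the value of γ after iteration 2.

Iteration 1:
  α = (-2 - (-3)·0.000 - (-1)·0.000) / (6) = -0.333
  β = (-2 - (1)·-0.333 - (-1)·0.000) / (-5) = 0.333
  γ = (4 - (-1)·-0.333 - (-1)·0.333) / (4) = 1.000
Iteration 2:
  α = (-2 - (-3)·0.333 - (-1)·1.000) / (6) = 0.000
  β = (-2 - (1)·0.000 - (-1)·1.000) / (-5) = 0.200
  γ = (4 - (-1)·0.000 - (-1)·0.200) / (4) = 1.050

1.050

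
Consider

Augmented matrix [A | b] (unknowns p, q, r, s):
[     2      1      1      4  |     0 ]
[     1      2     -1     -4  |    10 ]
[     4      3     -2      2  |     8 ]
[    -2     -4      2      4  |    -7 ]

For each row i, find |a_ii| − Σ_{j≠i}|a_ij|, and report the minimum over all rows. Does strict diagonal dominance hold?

row 1: |2| − (1+1+4) = -4
row 2: |2| − (1+1+4) = -4
row 3: |-2| − (4+3+2) = -7
row 4: |4| − (2+4+2) = -4
minimum over rows = -7 → not strictly diagonally dominant

-7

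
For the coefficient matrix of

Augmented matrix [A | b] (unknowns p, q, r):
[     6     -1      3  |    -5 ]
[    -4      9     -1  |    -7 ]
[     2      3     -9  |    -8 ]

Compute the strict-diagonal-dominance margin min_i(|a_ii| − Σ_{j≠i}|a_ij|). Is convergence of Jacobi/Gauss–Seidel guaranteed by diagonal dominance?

2

row 1: |6| − (1+3) = 2
row 2: |9| − (4+1) = 4
row 3: |-9| − (2+3) = 4
minimum over rows = 2 → strictly diagonally dominant (convergence guaranteed)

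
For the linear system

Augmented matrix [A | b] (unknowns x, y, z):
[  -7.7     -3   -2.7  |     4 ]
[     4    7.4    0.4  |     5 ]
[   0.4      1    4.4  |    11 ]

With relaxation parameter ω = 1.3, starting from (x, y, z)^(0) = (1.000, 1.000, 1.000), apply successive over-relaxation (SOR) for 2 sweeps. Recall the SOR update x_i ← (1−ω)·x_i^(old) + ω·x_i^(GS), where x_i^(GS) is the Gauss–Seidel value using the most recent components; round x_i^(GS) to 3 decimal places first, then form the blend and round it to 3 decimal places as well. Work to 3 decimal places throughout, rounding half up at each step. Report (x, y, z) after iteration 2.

Iteration 1:
  x: GS value = (4 - (-3)·1.000 - (-2.7)·1.000) / (-7.7) = -1.260;  x ← (1−ω)·1.000 + ω·-1.260 = -1.938
  y: GS value = (5 - (4)·-1.938 - (0.4)·1.000) / (7.4) = 1.669;  y ← (1−ω)·1.000 + ω·1.669 = 1.870
  z: GS value = (11 - (0.4)·-1.938 - (1)·1.870) / (4.4) = 2.251;  z ← (1−ω)·1.000 + ω·2.251 = 2.626
Iteration 2:
  x: GS value = (4 - (-3)·1.870 - (-2.7)·2.626) / (-7.7) = -2.169;  x ← (1−ω)·-1.938 + ω·-2.169 = -2.238
  y: GS value = (5 - (4)·-2.238 - (0.4)·2.626) / (7.4) = 1.743;  y ← (1−ω)·1.870 + ω·1.743 = 1.705
  z: GS value = (11 - (0.4)·-2.238 - (1)·1.705) / (4.4) = 2.316;  z ← (1−ω)·2.626 + ω·2.316 = 2.223

(-2.238, 1.705, 2.223)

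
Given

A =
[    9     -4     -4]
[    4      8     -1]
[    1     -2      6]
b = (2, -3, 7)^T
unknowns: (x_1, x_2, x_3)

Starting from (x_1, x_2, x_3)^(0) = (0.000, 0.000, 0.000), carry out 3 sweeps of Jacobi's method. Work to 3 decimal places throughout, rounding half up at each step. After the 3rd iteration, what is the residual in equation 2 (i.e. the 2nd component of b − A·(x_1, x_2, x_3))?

Iteration 1:
  x_1 = (2 - (-4)·0.000 - (-4)·0.000) / (9) = 0.222
  x_2 = (-3 - (4)·0.000 - (-1)·0.000) / (8) = -0.375
  x_3 = (7 - (1)·0.000 - (-2)·0.000) / (6) = 1.167
Iteration 2:
  x_1 = (2 - (-4)·-0.375 - (-4)·1.167) / (9) = 0.574
  x_2 = (-3 - (4)·0.222 - (-1)·1.167) / (8) = -0.340
  x_3 = (7 - (1)·0.222 - (-2)·-0.375) / (6) = 1.005
Iteration 3:
  x_1 = (2 - (-4)·-0.340 - (-4)·1.005) / (9) = 0.518
  x_2 = (-3 - (4)·0.574 - (-1)·1.005) / (8) = -0.536
  x_3 = (7 - (1)·0.574 - (-2)·-0.340) / (6) = 0.958
Residual b − A·x = (-0.974, 0.174, -0.338)

0.174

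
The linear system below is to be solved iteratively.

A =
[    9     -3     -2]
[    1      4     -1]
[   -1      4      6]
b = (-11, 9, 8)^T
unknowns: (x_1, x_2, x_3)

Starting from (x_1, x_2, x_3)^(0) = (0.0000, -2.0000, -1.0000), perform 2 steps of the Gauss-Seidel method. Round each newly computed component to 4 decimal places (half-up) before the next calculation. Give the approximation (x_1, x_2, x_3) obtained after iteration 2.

Iteration 1:
  x_1 = (-11 - (-3)·-2.0000 - (-2)·-1.0000) / (9) = -2.1111
  x_2 = (9 - (1)·-2.1111 - (-1)·-1.0000) / (4) = 2.5278
  x_3 = (8 - (-1)·-2.1111 - (4)·2.5278) / (6) = -0.7037
Iteration 2:
  x_1 = (-11 - (-3)·2.5278 - (-2)·-0.7037) / (9) = -0.5360
  x_2 = (9 - (1)·-0.5360 - (-1)·-0.7037) / (4) = 2.2081
  x_3 = (8 - (-1)·-0.5360 - (4)·2.2081) / (6) = -0.2281

(-0.5360, 2.2081, -0.2281)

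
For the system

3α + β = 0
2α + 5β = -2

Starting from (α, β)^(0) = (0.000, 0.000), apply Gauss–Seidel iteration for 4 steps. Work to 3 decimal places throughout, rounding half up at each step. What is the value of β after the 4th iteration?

-0.461

Iteration 1:
  α = (0 - (1)·0.000) / (3) = 0.000
  β = (-2 - (2)·0.000) / (5) = -0.400
Iteration 2:
  α = (0 - (1)·-0.400) / (3) = 0.133
  β = (-2 - (2)·0.133) / (5) = -0.453
Iteration 3:
  α = (0 - (1)·-0.453) / (3) = 0.151
  β = (-2 - (2)·0.151) / (5) = -0.460
Iteration 4:
  α = (0 - (1)·-0.460) / (3) = 0.153
  β = (-2 - (2)·0.153) / (5) = -0.461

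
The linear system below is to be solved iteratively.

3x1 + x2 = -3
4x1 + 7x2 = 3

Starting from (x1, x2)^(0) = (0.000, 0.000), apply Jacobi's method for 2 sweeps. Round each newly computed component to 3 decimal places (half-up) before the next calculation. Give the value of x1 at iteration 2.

-1.143

Iteration 1:
  x1 = (-3 - (1)·0.000) / (3) = -1.000
  x2 = (3 - (4)·0.000) / (7) = 0.429
Iteration 2:
  x1 = (-3 - (1)·0.429) / (3) = -1.143
  x2 = (3 - (4)·-1.000) / (7) = 1.000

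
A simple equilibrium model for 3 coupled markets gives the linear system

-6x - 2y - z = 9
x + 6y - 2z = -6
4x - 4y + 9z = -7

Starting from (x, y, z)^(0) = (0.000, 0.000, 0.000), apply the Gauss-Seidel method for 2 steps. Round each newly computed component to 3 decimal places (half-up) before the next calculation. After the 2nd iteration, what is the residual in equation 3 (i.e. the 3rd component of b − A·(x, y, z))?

-0.002

Iteration 1:
  x = (9 - (-2)·0.000 - (-1)·0.000) / (-6) = -1.500
  y = (-6 - (1)·-1.500 - (-2)·0.000) / (6) = -0.750
  z = (-7 - (4)·-1.500 - (-4)·-0.750) / (9) = -0.444
Iteration 2:
  x = (9 - (-2)·-0.750 - (-1)·-0.444) / (-6) = -1.176
  y = (-6 - (1)·-1.176 - (-2)·-0.444) / (6) = -0.952
  z = (-7 - (4)·-1.176 - (-4)·-0.952) / (9) = -0.678
Residual b − A·x = (-0.638, -0.468, -0.002)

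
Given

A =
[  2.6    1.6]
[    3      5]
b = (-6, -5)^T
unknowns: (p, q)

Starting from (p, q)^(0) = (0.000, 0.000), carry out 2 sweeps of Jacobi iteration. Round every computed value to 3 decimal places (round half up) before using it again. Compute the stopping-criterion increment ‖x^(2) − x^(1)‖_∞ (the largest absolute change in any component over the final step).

1.385

Iteration 1:
  p = (-6 - (1.6)·0.000) / (2.6) = -2.308
  q = (-5 - (3)·0.000) / (5) = -1.000
Iteration 2:
  p = (-6 - (1.6)·-1.000) / (2.6) = -1.692
  q = (-5 - (3)·-2.308) / (5) = 0.385
Change: (0.616, 1.385) → max |·| = 1.385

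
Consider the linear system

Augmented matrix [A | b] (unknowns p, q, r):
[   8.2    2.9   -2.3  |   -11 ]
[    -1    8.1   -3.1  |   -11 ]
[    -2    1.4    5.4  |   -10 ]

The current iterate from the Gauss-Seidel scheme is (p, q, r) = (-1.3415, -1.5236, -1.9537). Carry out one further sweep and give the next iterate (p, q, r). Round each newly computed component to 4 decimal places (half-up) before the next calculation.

One sweep:
  p = (-11 - (2.9)·-1.5236 - (-2.3)·-1.9537) / (8.2) = -1.3506
  q = (-11 - (-1)·-1.3506 - (-3.1)·-1.9537) / (8.1) = -2.2725
  r = (-10 - (-2)·-1.3506 - (1.4)·-2.2725) / (5.4) = -1.7629

(-1.3506, -2.2725, -1.7629)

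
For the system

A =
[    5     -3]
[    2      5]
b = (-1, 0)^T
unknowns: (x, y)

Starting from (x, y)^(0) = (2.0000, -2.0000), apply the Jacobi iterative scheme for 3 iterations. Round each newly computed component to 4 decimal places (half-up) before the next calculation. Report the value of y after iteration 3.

0.2720

Iteration 1:
  x = (-1 - (-3)·-2.0000) / (5) = -1.4000
  y = (0 - (2)·2.0000) / (5) = -0.8000
Iteration 2:
  x = (-1 - (-3)·-0.8000) / (5) = -0.6800
  y = (0 - (2)·-1.4000) / (5) = 0.5600
Iteration 3:
  x = (-1 - (-3)·0.5600) / (5) = 0.1360
  y = (0 - (2)·-0.6800) / (5) = 0.2720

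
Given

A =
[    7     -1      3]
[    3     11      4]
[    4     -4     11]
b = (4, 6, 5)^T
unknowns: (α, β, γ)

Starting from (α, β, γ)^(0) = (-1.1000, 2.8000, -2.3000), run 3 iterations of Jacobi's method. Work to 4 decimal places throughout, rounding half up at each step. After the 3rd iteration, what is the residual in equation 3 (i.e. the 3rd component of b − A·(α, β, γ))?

Iteration 1:
  α = (4 - (-1)·2.8000 - (3)·-2.3000) / (7) = 1.9571
  β = (6 - (3)·-1.1000 - (4)·-2.3000) / (11) = 1.6818
  γ = (5 - (4)·-1.1000 - (-4)·2.8000) / (11) = 1.8727
Iteration 2:
  α = (4 - (-1)·1.6818 - (3)·1.8727) / (7) = 0.0091
  β = (6 - (3)·1.9571 - (4)·1.8727) / (11) = -0.6693
  γ = (5 - (4)·1.9571 - (-4)·1.6818) / (11) = 0.3544
Iteration 3:
  α = (4 - (-1)·-0.6693 - (3)·0.3544) / (7) = 0.3239
  β = (6 - (3)·0.0091 - (4)·0.3544) / (11) = 0.4141
  γ = (5 - (4)·0.0091 - (-4)·-0.6693) / (11) = 0.2079
Residual b − A·x = (1.5231, -0.3584, 3.0739)

3.0739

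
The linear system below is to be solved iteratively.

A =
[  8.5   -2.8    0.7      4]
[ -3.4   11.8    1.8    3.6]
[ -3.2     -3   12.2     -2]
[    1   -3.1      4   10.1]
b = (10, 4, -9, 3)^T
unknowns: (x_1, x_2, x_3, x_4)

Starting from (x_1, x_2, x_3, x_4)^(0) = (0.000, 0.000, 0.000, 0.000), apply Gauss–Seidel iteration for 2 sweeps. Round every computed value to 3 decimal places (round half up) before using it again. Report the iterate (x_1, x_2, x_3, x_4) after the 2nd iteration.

(1.189, 0.571, -0.205, 0.436)

Iteration 1:
  x_1 = (10 - (-2.8)·0.000 - (0.7)·0.000 - (4)·0.000) / (8.5) = 1.176
  x_2 = (4 - (-3.4)·1.176 - (1.8)·0.000 - (3.6)·0.000) / (11.8) = 0.678
  x_3 = (-9 - (-3.2)·1.176 - (-3)·0.678 - (-2)·0.000) / (12.2) = -0.263
  x_4 = (3 - (1)·1.176 - (-3.1)·0.678 - (4)·-0.263) / (10.1) = 0.493
Iteration 2:
  x_1 = (10 - (-2.8)·0.678 - (0.7)·-0.263 - (4)·0.493) / (8.5) = 1.189
  x_2 = (4 - (-3.4)·1.189 - (1.8)·-0.263 - (3.6)·0.493) / (11.8) = 0.571
  x_3 = (-9 - (-3.2)·1.189 - (-3)·0.571 - (-2)·0.493) / (12.2) = -0.205
  x_4 = (3 - (1)·1.189 - (-3.1)·0.571 - (4)·-0.205) / (10.1) = 0.436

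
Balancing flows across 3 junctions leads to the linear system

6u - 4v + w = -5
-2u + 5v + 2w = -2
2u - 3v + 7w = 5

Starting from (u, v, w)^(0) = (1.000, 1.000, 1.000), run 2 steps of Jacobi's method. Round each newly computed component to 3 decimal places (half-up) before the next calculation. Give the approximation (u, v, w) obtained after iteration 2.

Iteration 1:
  u = (-5 - (-4)·1.000 - (1)·1.000) / (6) = -0.333
  v = (-2 - (-2)·1.000 - (2)·1.000) / (5) = -0.400
  w = (5 - (2)·1.000 - (-3)·1.000) / (7) = 0.857
Iteration 2:
  u = (-5 - (-4)·-0.400 - (1)·0.857) / (6) = -1.243
  v = (-2 - (-2)·-0.333 - (2)·0.857) / (5) = -0.876
  w = (5 - (2)·-0.333 - (-3)·-0.400) / (7) = 0.638

(-1.243, -0.876, 0.638)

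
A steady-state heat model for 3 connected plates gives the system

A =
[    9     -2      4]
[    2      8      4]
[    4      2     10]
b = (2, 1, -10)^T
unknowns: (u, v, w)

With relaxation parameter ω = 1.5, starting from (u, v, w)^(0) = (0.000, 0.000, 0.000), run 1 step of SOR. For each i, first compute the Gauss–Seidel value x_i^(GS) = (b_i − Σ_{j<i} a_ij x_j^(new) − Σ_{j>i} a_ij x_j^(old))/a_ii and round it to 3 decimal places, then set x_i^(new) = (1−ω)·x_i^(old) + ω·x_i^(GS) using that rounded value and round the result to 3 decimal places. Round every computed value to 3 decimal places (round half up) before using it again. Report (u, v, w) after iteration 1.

Iteration 1:
  u: GS value = (2 - (-2)·0.000 - (4)·0.000) / (9) = 0.222;  u ← (1−ω)·0.000 + ω·0.222 = 0.333
  v: GS value = (1 - (2)·0.333 - (4)·0.000) / (8) = 0.042;  v ← (1−ω)·0.000 + ω·0.042 = 0.063
  w: GS value = (-10 - (4)·0.333 - (2)·0.063) / (10) = -1.146;  w ← (1−ω)·0.000 + ω·-1.146 = -1.719

(0.333, 0.063, -1.719)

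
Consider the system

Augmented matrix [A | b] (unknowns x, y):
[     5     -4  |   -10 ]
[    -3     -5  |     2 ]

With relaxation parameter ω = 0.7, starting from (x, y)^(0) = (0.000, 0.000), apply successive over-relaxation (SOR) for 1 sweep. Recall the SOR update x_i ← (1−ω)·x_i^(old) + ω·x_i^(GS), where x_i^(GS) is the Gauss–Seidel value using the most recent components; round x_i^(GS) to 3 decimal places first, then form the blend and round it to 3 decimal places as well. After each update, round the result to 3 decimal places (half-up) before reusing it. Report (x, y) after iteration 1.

Iteration 1:
  x: GS value = (-10 - (-4)·0.000) / (5) = -2.000;  x ← (1−ω)·0.000 + ω·-2.000 = -1.400
  y: GS value = (2 - (-3)·-1.400) / (-5) = 0.440;  y ← (1−ω)·0.000 + ω·0.440 = 0.308

(-1.400, 0.308)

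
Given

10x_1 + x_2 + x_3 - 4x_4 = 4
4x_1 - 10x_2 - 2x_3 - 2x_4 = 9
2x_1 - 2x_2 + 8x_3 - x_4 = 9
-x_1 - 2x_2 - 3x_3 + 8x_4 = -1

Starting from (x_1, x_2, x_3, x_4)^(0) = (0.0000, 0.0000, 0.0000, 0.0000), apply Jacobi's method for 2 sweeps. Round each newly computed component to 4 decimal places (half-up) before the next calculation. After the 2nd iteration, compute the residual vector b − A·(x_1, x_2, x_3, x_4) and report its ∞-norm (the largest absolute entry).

Iteration 1:
  x_1 = (4 - (1)·0.0000 - (1)·0.0000 - (-4)·0.0000) / (10) = 0.4000
  x_2 = (9 - (4)·0.0000 - (-2)·0.0000 - (-2)·0.0000) / (-10) = -0.9000
  x_3 = (9 - (2)·0.0000 - (-2)·0.0000 - (-1)·0.0000) / (8) = 1.1250
  x_4 = (-1 - (-1)·0.0000 - (-2)·0.0000 - (-3)·0.0000) / (8) = -0.1250
Iteration 2:
  x_1 = (4 - (1)·-0.9000 - (1)·1.1250 - (-4)·-0.1250) / (10) = 0.3275
  x_2 = (9 - (4)·0.4000 - (-2)·1.1250 - (-2)·-0.1250) / (-10) = -0.9400
  x_3 = (9 - (2)·0.4000 - (-2)·-0.9000 - (-1)·-0.1250) / (8) = 0.7844
  x_4 = (-1 - (-1)·0.4000 - (-2)·-0.9000 - (-3)·1.1250) / (8) = 0.1219
Residual b − A·x = (1.3682, 0.1026, 0.3117, -1.1745); ∞-norm = 1.3682

1.3682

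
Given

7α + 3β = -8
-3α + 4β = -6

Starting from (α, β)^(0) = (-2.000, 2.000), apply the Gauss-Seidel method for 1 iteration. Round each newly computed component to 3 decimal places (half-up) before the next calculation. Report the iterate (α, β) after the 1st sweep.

(-2.000, -3.000)

Iteration 1:
  α = (-8 - (3)·2.000) / (7) = -2.000
  β = (-6 - (-3)·-2.000) / (4) = -3.000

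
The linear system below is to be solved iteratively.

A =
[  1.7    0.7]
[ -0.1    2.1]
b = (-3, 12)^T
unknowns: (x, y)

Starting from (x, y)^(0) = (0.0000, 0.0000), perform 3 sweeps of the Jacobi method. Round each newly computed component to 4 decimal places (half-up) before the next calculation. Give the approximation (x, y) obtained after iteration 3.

(-4.0831, 5.5182)

Iteration 1:
  x = (-3 - (0.7)·0.0000) / (1.7) = -1.7647
  y = (12 - (-0.1)·0.0000) / (2.1) = 5.7143
Iteration 2:
  x = (-3 - (0.7)·5.7143) / (1.7) = -4.1177
  y = (12 - (-0.1)·-1.7647) / (2.1) = 5.6303
Iteration 3:
  x = (-3 - (0.7)·5.6303) / (1.7) = -4.0831
  y = (12 - (-0.1)·-4.1177) / (2.1) = 5.5182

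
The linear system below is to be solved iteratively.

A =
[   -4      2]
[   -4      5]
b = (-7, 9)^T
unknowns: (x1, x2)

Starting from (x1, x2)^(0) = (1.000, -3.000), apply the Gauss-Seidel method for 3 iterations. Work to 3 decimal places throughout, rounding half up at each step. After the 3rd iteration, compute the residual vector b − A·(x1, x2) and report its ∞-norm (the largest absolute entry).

1.600

Iteration 1:
  x1 = (-7 - (2)·-3.000) / (-4) = 0.250
  x2 = (9 - (-4)·0.250) / (5) = 2.000
Iteration 2:
  x1 = (-7 - (2)·2.000) / (-4) = 2.750
  x2 = (9 - (-4)·2.750) / (5) = 4.000
Iteration 3:
  x1 = (-7 - (2)·4.000) / (-4) = 3.750
  x2 = (9 - (-4)·3.750) / (5) = 4.800
Residual b − A·x = (-1.600, 0.000); ∞-norm = 1.600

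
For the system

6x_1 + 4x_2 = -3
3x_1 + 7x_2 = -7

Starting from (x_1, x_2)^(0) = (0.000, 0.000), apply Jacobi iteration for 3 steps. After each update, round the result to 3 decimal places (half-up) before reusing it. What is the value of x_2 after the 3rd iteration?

-1.072

Iteration 1:
  x_1 = (-3 - (4)·0.000) / (6) = -0.500
  x_2 = (-7 - (3)·0.000) / (7) = -1.000
Iteration 2:
  x_1 = (-3 - (4)·-1.000) / (6) = 0.167
  x_2 = (-7 - (3)·-0.500) / (7) = -0.786
Iteration 3:
  x_1 = (-3 - (4)·-0.786) / (6) = 0.024
  x_2 = (-7 - (3)·0.167) / (7) = -1.072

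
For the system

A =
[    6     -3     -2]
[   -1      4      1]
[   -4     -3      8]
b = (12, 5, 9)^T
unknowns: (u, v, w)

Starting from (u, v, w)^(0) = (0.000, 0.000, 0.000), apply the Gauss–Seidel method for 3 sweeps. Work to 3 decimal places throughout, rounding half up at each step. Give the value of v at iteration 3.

1.340

Iteration 1:
  u = (12 - (-3)·0.000 - (-2)·0.000) / (6) = 2.000
  v = (5 - (-1)·2.000 - (1)·0.000) / (4) = 1.750
  w = (9 - (-4)·2.000 - (-3)·1.750) / (8) = 2.781
Iteration 2:
  u = (12 - (-3)·1.750 - (-2)·2.781) / (6) = 3.802
  v = (5 - (-1)·3.802 - (1)·2.781) / (4) = 1.505
  w = (9 - (-4)·3.802 - (-3)·1.505) / (8) = 3.590
Iteration 3:
  u = (12 - (-3)·1.505 - (-2)·3.590) / (6) = 3.949
  v = (5 - (-1)·3.949 - (1)·3.590) / (4) = 1.340
  w = (9 - (-4)·3.949 - (-3)·1.340) / (8) = 3.602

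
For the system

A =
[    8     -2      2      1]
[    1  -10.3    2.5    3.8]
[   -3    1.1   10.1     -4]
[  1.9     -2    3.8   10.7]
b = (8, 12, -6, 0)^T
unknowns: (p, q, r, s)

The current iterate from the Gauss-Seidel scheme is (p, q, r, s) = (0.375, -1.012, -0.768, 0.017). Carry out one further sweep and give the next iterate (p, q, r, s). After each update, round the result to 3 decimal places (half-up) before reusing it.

(0.937, -1.254, -0.172, -0.340)

One sweep:
  p = (8 - (-2)·-1.012 - (2)·-0.768 - (1)·0.017) / (8) = 0.937
  q = (12 - (1)·0.937 - (2.5)·-0.768 - (3.8)·0.017) / (-10.3) = -1.254
  r = (-6 - (-3)·0.937 - (1.1)·-1.254 - (-4)·0.017) / (10.1) = -0.172
  s = (0 - (1.9)·0.937 - (-2)·-1.254 - (3.8)·-0.172) / (10.7) = -0.340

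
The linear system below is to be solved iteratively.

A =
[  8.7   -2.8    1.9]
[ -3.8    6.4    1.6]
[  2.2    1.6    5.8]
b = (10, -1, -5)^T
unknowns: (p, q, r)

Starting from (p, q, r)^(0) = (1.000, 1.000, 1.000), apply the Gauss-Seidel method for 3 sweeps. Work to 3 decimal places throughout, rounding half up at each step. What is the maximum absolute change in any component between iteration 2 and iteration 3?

Iteration 1:
  p = (10 - (-2.8)·1.000 - (1.9)·1.000) / (8.7) = 1.253
  q = (-1 - (-3.8)·1.253 - (1.6)·1.000) / (6.4) = 0.338
  r = (-5 - (2.2)·1.253 - (1.6)·0.338) / (5.8) = -1.431
Iteration 2:
  p = (10 - (-2.8)·0.338 - (1.9)·-1.431) / (8.7) = 1.571
  q = (-1 - (-3.8)·1.571 - (1.6)·-1.431) / (6.4) = 1.134
  r = (-5 - (2.2)·1.571 - (1.6)·1.134) / (5.8) = -1.771
Iteration 3:
  p = (10 - (-2.8)·1.134 - (1.9)·-1.771) / (8.7) = 1.901
  q = (-1 - (-3.8)·1.901 - (1.6)·-1.771) / (6.4) = 1.415
  r = (-5 - (2.2)·1.901 - (1.6)·1.415) / (5.8) = -1.973
Change: (0.330, 0.281, -0.202) → max |·| = 0.330

0.330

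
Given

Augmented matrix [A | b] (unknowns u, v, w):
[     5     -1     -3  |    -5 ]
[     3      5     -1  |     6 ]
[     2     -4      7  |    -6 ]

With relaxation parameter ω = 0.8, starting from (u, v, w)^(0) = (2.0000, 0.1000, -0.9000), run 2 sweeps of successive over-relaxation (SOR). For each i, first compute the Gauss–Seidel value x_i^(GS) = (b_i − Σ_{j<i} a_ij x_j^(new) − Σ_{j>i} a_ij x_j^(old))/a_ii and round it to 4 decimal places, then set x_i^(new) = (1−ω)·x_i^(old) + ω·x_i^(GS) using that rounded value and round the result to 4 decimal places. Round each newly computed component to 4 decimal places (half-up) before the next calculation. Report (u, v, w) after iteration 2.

(-0.8234, 1.5819, 0.2021)

Iteration 1:
  u: GS value = (-5 - (-1)·0.1000 - (-3)·-0.9000) / (5) = -1.5200;  u ← (1−ω)·2.0000 + ω·-1.5200 = -0.8160
  v: GS value = (6 - (3)·-0.8160 - (-1)·-0.9000) / (5) = 1.5096;  v ← (1−ω)·0.1000 + ω·1.5096 = 1.2277
  w: GS value = (-6 - (2)·-0.8160 - (-4)·1.2277) / (7) = 0.0775;  w ← (1−ω)·-0.9000 + ω·0.0775 = -0.1180
Iteration 2:
  u: GS value = (-5 - (-1)·1.2277 - (-3)·-0.1180) / (5) = -0.8253;  u ← (1−ω)·-0.8160 + ω·-0.8253 = -0.8234
  v: GS value = (6 - (3)·-0.8234 - (-1)·-0.1180) / (5) = 1.6704;  v ← (1−ω)·1.2277 + ω·1.6704 = 1.5819
  w: GS value = (-6 - (2)·-0.8234 - (-4)·1.5819) / (7) = 0.2821;  w ← (1−ω)·-0.1180 + ω·0.2821 = 0.2021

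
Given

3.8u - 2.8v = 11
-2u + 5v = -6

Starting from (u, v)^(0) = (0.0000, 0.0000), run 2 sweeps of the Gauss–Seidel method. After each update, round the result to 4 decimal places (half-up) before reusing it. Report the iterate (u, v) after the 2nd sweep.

(2.8637, -0.0545)

Iteration 1:
  u = (11 - (-2.8)·0.0000) / (3.8) = 2.8947
  v = (-6 - (-2)·2.8947) / (5) = -0.0421
Iteration 2:
  u = (11 - (-2.8)·-0.0421) / (3.8) = 2.8637
  v = (-6 - (-2)·2.8637) / (5) = -0.0545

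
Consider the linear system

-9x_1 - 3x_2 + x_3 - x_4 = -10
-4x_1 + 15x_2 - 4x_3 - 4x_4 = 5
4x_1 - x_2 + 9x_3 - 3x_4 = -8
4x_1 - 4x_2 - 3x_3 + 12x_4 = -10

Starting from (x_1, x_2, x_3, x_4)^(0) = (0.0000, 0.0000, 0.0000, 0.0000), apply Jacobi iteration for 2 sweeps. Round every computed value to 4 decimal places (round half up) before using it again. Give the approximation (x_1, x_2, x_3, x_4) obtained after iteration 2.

(0.9938, 0.1704, -1.6234, -1.3148)

Iteration 1:
  x_1 = (-10 - (-3)·0.0000 - (1)·0.0000 - (-1)·0.0000) / (-9) = 1.1111
  x_2 = (5 - (-4)·0.0000 - (-4)·0.0000 - (-4)·0.0000) / (15) = 0.3333
  x_3 = (-8 - (4)·0.0000 - (-1)·0.0000 - (-3)·0.0000) / (9) = -0.8889
  x_4 = (-10 - (4)·0.0000 - (-4)·0.0000 - (-3)·0.0000) / (12) = -0.8333
Iteration 2:
  x_1 = (-10 - (-3)·0.3333 - (1)·-0.8889 - (-1)·-0.8333) / (-9) = 0.9938
  x_2 = (5 - (-4)·1.1111 - (-4)·-0.8889 - (-4)·-0.8333) / (15) = 0.1704
  x_3 = (-8 - (4)·1.1111 - (-1)·0.3333 - (-3)·-0.8333) / (9) = -1.6234
  x_4 = (-10 - (4)·1.1111 - (-4)·0.3333 - (-3)·-0.8889) / (12) = -1.3148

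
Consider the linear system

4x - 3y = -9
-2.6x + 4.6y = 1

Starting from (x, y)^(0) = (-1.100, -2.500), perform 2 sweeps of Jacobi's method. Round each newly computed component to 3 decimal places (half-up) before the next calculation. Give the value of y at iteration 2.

-2.114

Iteration 1:
  x = (-9 - (-3)·-2.500) / (4) = -4.125
  y = (1 - (-2.6)·-1.100) / (4.6) = -0.404
Iteration 2:
  x = (-9 - (-3)·-0.404) / (4) = -2.553
  y = (1 - (-2.6)·-4.125) / (4.6) = -2.114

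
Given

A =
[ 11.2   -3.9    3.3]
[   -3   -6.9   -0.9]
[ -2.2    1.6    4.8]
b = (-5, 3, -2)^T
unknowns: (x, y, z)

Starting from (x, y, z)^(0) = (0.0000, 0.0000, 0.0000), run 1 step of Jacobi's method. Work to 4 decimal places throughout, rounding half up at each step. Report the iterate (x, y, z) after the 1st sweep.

Iteration 1:
  x = (-5 - (-3.9)·0.0000 - (3.3)·0.0000) / (11.2) = -0.4464
  y = (3 - (-3)·0.0000 - (-0.9)·0.0000) / (-6.9) = -0.4348
  z = (-2 - (-2.2)·0.0000 - (1.6)·0.0000) / (4.8) = -0.4167

(-0.4464, -0.4348, -0.4167)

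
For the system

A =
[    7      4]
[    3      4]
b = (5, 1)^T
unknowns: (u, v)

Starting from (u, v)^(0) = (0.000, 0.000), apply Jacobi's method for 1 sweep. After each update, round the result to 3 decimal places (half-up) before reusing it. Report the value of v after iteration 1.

Iteration 1:
  u = (5 - (4)·0.000) / (7) = 0.714
  v = (1 - (3)·0.000) / (4) = 0.250

0.250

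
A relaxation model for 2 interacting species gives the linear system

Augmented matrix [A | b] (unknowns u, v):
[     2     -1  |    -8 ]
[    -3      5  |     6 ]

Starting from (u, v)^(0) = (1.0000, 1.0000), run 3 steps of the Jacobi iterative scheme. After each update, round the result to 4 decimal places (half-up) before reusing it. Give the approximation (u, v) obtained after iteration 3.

(-4.4500, -0.6600)

Iteration 1:
  u = (-8 - (-1)·1.0000) / (2) = -3.5000
  v = (6 - (-3)·1.0000) / (5) = 1.8000
Iteration 2:
  u = (-8 - (-1)·1.8000) / (2) = -3.1000
  v = (6 - (-3)·-3.5000) / (5) = -0.9000
Iteration 3:
  u = (-8 - (-1)·-0.9000) / (2) = -4.4500
  v = (6 - (-3)·-3.1000) / (5) = -0.6600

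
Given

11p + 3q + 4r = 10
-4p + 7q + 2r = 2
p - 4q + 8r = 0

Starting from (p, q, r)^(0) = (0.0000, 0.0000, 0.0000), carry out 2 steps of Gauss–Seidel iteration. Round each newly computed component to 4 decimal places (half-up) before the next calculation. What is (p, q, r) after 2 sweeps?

(0.5844, 0.5371, 0.1955)

Iteration 1:
  p = (10 - (3)·0.0000 - (4)·0.0000) / (11) = 0.9091
  q = (2 - (-4)·0.9091 - (2)·0.0000) / (7) = 0.8052
  r = (0 - (1)·0.9091 - (-4)·0.8052) / (8) = 0.2890
Iteration 2:
  p = (10 - (3)·0.8052 - (4)·0.2890) / (11) = 0.5844
  q = (2 - (-4)·0.5844 - (2)·0.2890) / (7) = 0.5371
  r = (0 - (1)·0.5844 - (-4)·0.5371) / (8) = 0.1955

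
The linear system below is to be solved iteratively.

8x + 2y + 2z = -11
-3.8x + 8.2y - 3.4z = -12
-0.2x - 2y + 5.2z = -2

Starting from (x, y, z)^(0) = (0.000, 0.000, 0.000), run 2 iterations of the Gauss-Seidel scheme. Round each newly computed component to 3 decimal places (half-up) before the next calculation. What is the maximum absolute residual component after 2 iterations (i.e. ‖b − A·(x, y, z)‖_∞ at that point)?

0.288

Iteration 1:
  x = (-11 - (2)·0.000 - (2)·0.000) / (8) = -1.375
  y = (-12 - (-3.8)·-1.375 - (-3.4)·0.000) / (8.2) = -2.101
  z = (-2 - (-0.2)·-1.375 - (-2)·-2.101) / (5.2) = -1.246
Iteration 2:
  x = (-11 - (2)·-2.101 - (2)·-1.246) / (8) = -0.538
  y = (-12 - (-3.8)·-0.538 - (-3.4)·-1.246) / (8.2) = -2.229
  z = (-2 - (-0.2)·-0.538 - (-2)·-2.229) / (5.2) = -1.263
Residual b − A·x = (0.288, -0.061, 0.002); ∞-norm = 0.288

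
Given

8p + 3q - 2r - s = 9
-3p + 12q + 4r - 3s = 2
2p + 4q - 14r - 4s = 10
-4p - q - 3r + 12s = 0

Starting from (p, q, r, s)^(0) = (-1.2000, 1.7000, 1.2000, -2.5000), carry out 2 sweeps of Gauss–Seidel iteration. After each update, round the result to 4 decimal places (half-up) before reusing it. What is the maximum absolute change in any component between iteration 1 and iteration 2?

Iteration 1:
  p = (9 - (3)·1.7000 - (-2)·1.2000 - (-1)·-2.5000) / (8) = 0.4750
  q = (2 - (-3)·0.4750 - (4)·1.2000 - (-3)·-2.5000) / (12) = -0.7396
  r = (10 - (2)·0.4750 - (4)·-0.7396 - (-4)·-2.5000) / (-14) = -0.1435
  s = (0 - (-4)·0.4750 - (-1)·-0.7396 - (-3)·-0.1435) / (12) = 0.0608
Iteration 2:
  p = (9 - (3)·-0.7396 - (-2)·-0.1435 - (-1)·0.0608) / (8) = 1.3741
  q = (2 - (-3)·1.3741 - (4)·-0.1435 - (-3)·0.0608) / (12) = 0.5732
  r = (10 - (2)·1.3741 - (4)·0.5732 - (-4)·0.0608) / (-14) = -0.3716
  s = (0 - (-4)·1.3741 - (-1)·0.5732 - (-3)·-0.3716) / (12) = 0.4129
Change: (0.8991, 1.3128, -0.2281, 0.3521) → max |·| = 1.3128

1.3128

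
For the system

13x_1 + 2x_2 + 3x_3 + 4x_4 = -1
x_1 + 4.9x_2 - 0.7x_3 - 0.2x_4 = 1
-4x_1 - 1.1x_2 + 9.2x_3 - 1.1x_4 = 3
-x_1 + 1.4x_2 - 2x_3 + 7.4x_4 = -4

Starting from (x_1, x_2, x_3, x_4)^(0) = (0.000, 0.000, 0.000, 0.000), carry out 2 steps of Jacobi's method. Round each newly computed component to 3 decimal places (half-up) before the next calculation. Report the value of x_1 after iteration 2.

-0.017

Iteration 1:
  x_1 = (-1 - (2)·0.000 - (3)·0.000 - (4)·0.000) / (13) = -0.077
  x_2 = (1 - (1)·0.000 - (-0.7)·0.000 - (-0.2)·0.000) / (4.9) = 0.204
  x_3 = (3 - (-4)·0.000 - (-1.1)·0.000 - (-1.1)·0.000) / (9.2) = 0.326
  x_4 = (-4 - (-1)·0.000 - (1.4)·0.000 - (-2)·0.000) / (7.4) = -0.541
Iteration 2:
  x_1 = (-1 - (2)·0.204 - (3)·0.326 - (4)·-0.541) / (13) = -0.017
  x_2 = (1 - (1)·-0.077 - (-0.7)·0.326 - (-0.2)·-0.541) / (4.9) = 0.244
  x_3 = (3 - (-4)·-0.077 - (-1.1)·0.204 - (-1.1)·-0.541) / (9.2) = 0.252
  x_4 = (-4 - (-1)·-0.077 - (1.4)·0.204 - (-2)·0.326) / (7.4) = -0.501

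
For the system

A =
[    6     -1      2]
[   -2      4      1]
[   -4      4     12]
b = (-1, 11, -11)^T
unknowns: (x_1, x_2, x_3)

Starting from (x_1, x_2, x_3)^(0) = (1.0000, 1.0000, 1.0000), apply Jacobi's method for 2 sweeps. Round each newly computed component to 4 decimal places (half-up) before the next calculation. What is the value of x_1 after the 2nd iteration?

0.6389

Iteration 1:
  x_1 = (-1 - (-1)·1.0000 - (2)·1.0000) / (6) = -0.3333
  x_2 = (11 - (-2)·1.0000 - (1)·1.0000) / (4) = 3.0000
  x_3 = (-11 - (-4)·1.0000 - (4)·1.0000) / (12) = -0.9167
Iteration 2:
  x_1 = (-1 - (-1)·3.0000 - (2)·-0.9167) / (6) = 0.6389
  x_2 = (11 - (-2)·-0.3333 - (1)·-0.9167) / (4) = 2.8125
  x_3 = (-11 - (-4)·-0.3333 - (4)·3.0000) / (12) = -2.0278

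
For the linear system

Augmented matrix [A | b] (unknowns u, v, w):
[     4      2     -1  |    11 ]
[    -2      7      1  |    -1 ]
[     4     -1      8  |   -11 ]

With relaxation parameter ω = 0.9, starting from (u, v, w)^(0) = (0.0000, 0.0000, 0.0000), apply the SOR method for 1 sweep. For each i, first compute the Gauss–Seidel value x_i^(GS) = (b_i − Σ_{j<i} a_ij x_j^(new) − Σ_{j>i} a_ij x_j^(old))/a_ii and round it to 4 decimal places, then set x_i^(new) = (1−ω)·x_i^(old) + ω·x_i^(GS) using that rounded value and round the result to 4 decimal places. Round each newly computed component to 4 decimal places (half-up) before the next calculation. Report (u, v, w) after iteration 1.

(2.4750, 0.5079, -2.2941)

Iteration 1:
  u: GS value = (11 - (2)·0.0000 - (-1)·0.0000) / (4) = 2.7500;  u ← (1−ω)·0.0000 + ω·2.7500 = 2.4750
  v: GS value = (-1 - (-2)·2.4750 - (1)·0.0000) / (7) = 0.5643;  v ← (1−ω)·0.0000 + ω·0.5643 = 0.5079
  w: GS value = (-11 - (4)·2.4750 - (-1)·0.5079) / (8) = -2.5490;  w ← (1−ω)·0.0000 + ω·-2.5490 = -2.2941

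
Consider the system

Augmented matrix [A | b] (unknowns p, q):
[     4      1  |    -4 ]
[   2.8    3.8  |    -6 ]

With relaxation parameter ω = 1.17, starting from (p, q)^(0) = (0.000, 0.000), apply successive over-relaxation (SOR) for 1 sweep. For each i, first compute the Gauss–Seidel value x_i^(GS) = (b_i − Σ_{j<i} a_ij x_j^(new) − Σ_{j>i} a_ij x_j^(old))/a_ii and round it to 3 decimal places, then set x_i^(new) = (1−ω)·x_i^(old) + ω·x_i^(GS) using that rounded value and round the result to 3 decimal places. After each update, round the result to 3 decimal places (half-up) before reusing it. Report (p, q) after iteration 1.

Iteration 1:
  p: GS value = (-4 - (1)·0.000) / (4) = -1.000;  p ← (1−ω)·0.000 + ω·-1.000 = -1.170
  q: GS value = (-6 - (2.8)·-1.170) / (3.8) = -0.717;  q ← (1−ω)·0.000 + ω·-0.717 = -0.839

(-1.170, -0.839)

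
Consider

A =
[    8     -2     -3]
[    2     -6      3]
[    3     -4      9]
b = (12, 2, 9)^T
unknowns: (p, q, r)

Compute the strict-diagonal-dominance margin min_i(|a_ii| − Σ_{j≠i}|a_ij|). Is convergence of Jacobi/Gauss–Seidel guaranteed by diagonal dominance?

row 1: |8| − (2+3) = 3
row 2: |-6| − (2+3) = 1
row 3: |9| − (3+4) = 2
minimum over rows = 1 → strictly diagonally dominant (convergence guaranteed)

1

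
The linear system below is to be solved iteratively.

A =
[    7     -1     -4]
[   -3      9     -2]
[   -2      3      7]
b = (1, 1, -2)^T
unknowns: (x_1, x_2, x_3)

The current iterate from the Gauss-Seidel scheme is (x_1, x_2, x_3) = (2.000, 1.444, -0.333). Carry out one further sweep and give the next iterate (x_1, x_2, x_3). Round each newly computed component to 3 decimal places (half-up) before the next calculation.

One sweep:
  x_1 = (1 - (-1)·1.444 - (-4)·-0.333) / (7) = 0.159
  x_2 = (1 - (-3)·0.159 - (-2)·-0.333) / (9) = 0.090
  x_3 = (-2 - (-2)·0.159 - (3)·0.090) / (7) = -0.279

(0.159, 0.090, -0.279)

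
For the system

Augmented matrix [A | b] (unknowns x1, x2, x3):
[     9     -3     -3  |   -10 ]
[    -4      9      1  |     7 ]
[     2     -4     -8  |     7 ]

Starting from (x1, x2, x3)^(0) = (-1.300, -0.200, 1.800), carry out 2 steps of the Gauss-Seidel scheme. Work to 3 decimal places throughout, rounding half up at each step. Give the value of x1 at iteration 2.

-1.397

Iteration 1:
  x1 = (-10 - (-3)·-0.200 - (-3)·1.800) / (9) = -0.578
  x2 = (7 - (-4)·-0.578 - (1)·1.800) / (9) = 0.321
  x3 = (7 - (2)·-0.578 - (-4)·0.321) / (-8) = -1.180
Iteration 2:
  x1 = (-10 - (-3)·0.321 - (-3)·-1.180) / (9) = -1.397
  x2 = (7 - (-4)·-1.397 - (1)·-1.180) / (9) = 0.288
  x3 = (7 - (2)·-1.397 - (-4)·0.288) / (-8) = -1.368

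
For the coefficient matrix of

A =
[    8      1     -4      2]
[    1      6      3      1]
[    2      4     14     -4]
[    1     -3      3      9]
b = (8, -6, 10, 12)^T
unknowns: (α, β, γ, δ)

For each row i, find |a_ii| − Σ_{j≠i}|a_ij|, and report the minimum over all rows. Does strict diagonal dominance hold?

row 1: |8| − (1+4+2) = 1
row 2: |6| − (1+3+1) = 1
row 3: |14| − (2+4+4) = 4
row 4: |9| − (1+3+3) = 2
minimum over rows = 1 → strictly diagonally dominant (convergence guaranteed)

1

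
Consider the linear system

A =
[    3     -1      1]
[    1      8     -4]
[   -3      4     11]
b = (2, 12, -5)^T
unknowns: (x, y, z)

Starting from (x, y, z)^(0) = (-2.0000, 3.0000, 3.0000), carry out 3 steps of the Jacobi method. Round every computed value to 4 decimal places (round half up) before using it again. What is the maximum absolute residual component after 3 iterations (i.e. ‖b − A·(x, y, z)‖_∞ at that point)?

7.3008

Iteration 1:
  x = (2 - (-1)·3.0000 - (1)·3.0000) / (3) = 0.6667
  y = (12 - (1)·-2.0000 - (-4)·3.0000) / (8) = 3.2500
  z = (-5 - (-3)·-2.0000 - (4)·3.0000) / (11) = -2.0909
Iteration 2:
  x = (2 - (-1)·3.2500 - (1)·-2.0909) / (3) = 2.4470
  y = (12 - (1)·0.6667 - (-4)·-2.0909) / (8) = 0.3712
  z = (-5 - (-3)·0.6667 - (4)·3.2500) / (11) = -1.4545
Iteration 3:
  x = (2 - (-1)·0.3712 - (1)·-1.4545) / (3) = 1.2752
  y = (12 - (1)·2.4470 - (-4)·-1.4545) / (8) = 0.4669
  z = (-5 - (-3)·2.4470 - (4)·0.3712) / (11) = 0.0778
Residual b − A·x = (-1.4365, 7.3008, -3.8978); ∞-norm = 7.3008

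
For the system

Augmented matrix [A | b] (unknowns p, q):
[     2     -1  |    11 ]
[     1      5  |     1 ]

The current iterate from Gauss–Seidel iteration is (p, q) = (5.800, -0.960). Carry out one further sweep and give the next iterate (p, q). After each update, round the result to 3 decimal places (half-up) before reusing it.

One sweep:
  p = (11 - (-1)·-0.960) / (2) = 5.020
  q = (1 - (1)·5.020) / (5) = -0.804

(5.020, -0.804)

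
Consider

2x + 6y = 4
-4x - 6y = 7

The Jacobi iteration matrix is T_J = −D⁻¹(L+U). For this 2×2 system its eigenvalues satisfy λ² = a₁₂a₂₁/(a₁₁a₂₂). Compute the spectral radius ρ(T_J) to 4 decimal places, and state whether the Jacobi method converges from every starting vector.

1.4142

a₁₂a₂₁/(a₁₁a₂₂) = (6)·(-4) / ((2)·(-6)) = 2.000000
ρ = √|2.000000| = √2.000000 = 1.4142
ρ > 1, so Jacobi diverges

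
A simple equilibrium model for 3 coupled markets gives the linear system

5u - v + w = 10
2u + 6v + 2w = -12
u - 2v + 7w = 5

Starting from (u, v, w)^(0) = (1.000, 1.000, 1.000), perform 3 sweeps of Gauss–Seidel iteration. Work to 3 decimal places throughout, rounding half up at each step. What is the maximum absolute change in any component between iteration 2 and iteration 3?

0.113

Iteration 1:
  u = (10 - (-1)·1.000 - (1)·1.000) / (5) = 2.000
  v = (-12 - (2)·2.000 - (2)·1.000) / (6) = -3.000
  w = (5 - (1)·2.000 - (-2)·-3.000) / (7) = -0.429
Iteration 2:
  u = (10 - (-1)·-3.000 - (1)·-0.429) / (5) = 1.486
  v = (-12 - (2)·1.486 - (2)·-0.429) / (6) = -2.352
  w = (5 - (1)·1.486 - (-2)·-2.352) / (7) = -0.170
Iteration 3:
  u = (10 - (-1)·-2.352 - (1)·-0.170) / (5) = 1.564
  v = (-12 - (2)·1.564 - (2)·-0.170) / (6) = -2.465
  w = (5 - (1)·1.564 - (-2)·-2.465) / (7) = -0.213
Change: (0.078, -0.113, -0.043) → max |·| = 0.113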